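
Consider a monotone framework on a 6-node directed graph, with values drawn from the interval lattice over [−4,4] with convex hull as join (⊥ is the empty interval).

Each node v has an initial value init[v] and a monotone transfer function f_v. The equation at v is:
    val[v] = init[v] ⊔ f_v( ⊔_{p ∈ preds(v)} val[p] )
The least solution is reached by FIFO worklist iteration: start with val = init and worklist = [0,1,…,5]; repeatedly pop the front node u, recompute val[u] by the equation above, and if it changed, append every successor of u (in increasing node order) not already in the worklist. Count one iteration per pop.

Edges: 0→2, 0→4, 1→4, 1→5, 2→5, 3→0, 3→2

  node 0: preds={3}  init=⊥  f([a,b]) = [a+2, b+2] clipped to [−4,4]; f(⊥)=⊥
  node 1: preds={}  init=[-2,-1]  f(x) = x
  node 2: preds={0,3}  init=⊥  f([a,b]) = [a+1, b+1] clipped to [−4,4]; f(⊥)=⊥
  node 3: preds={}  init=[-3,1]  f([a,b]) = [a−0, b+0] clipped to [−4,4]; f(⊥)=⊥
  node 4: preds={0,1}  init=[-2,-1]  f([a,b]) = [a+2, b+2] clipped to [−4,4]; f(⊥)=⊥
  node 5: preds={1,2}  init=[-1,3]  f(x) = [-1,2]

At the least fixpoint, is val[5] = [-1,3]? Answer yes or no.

Trace (6 dequeues):
  [1] u=0 | in [-3,1] | out [-1,3] | prev ⊥ | push {}
  [2] u=1 | in ⊥ | out [-2,-1] | ==
  [3] u=2 | in [-3,3] | out [-2,4] | prev ⊥ | push {}
  [4] u=3 | in ⊥ | out [-3,1] | ==
  [5] u=4 | in [-2,3] | out [-2,4] | prev [-2,-1] | push {}
  [6] u=5 | in [-2,4] | out [-1,3] | ==

Converged values:
  [0] [-1,3]
  [1] [-2,-1]
  [2] [-2,4]
  [3] [-3,1]
  [4] [-2,4]
  [5] [-1,3]

yes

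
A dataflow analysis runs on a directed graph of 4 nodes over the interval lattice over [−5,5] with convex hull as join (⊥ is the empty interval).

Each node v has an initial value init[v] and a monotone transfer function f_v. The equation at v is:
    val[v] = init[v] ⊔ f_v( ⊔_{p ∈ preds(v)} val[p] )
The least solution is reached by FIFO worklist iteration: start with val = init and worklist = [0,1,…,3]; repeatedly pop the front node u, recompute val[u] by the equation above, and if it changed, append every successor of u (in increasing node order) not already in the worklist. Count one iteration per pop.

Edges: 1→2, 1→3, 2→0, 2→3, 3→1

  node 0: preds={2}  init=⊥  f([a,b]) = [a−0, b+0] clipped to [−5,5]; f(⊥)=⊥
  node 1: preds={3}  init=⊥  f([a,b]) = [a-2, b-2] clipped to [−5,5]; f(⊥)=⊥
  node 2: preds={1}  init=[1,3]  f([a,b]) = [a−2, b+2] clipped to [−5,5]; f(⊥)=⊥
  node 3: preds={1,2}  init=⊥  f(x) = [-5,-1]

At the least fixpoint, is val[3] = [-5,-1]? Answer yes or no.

yes

Worklist (8 pops):
  #1 pop 0: in=[1,3] → [1,3] (was ⊥); enqueue []
  #2 pop 1: in=⊥ → ⊥ (no change)
  #3 pop 2: in=⊥ → [1,3] (no change)
  #4 pop 3: in=[1,3] → [-5,-1] (was ⊥); enqueue [1]
  #5 pop 1: in=[-5,-1] → [-5,-3] (was ⊥); enqueue [2,3]
  #6 pop 2: in=[-5,-3] → [-5,3] (was [1,3]); enqueue [0]
  #7 pop 3: in=[-5,3] → [-5,-1] (no change)
  #8 pop 0: in=[-5,3] → [-5,3] (was [1,3]); enqueue []

Fixpoint:
  val[0] = [-5,3]
  val[1] = [-5,-3]
  val[2] = [-5,3]
  val[3] = [-5,-1]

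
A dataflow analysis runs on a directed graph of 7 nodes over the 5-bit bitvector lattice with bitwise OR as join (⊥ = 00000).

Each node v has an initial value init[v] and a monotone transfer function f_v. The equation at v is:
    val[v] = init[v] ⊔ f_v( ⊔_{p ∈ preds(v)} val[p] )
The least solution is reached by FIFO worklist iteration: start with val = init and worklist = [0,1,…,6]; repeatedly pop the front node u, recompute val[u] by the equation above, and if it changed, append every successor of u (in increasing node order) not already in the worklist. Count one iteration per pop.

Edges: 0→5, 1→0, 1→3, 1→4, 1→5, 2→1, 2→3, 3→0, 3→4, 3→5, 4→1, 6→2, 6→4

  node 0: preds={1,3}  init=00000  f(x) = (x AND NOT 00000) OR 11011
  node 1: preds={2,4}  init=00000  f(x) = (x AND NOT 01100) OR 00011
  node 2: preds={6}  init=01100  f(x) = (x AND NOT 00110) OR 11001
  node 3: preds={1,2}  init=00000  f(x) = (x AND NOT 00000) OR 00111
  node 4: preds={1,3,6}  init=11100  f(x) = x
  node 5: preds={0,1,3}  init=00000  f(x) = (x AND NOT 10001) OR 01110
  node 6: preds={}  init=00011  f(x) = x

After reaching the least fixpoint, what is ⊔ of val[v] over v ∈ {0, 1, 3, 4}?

11111

Iteration log — 10 steps:
  step 1. node 0  ⊔preds=00000  new=11011  old=00000  +wl: 
  step 2. node 1  ⊔preds=11100  new=10011  old=00000  +wl: 0
  step 3. node 2  ⊔preds=00011  new=11101  old=01100  +wl: 1
  step 4. node 3  ⊔preds=11111  new=11111  old=00000  +wl: 
  step 5. node 4  ⊔preds=11111  new=11111  old=11100  +wl: 
  step 6. node 5  ⊔preds=11111  new=01110  old=00000  +wl: 
  step 7. node 6  ⊔preds=00000  new=00011  stable
  step 8. node 0  ⊔preds=11111  new=11111  old=11011  +wl: 5
  step 9. node 1  ⊔preds=11111  new=10011  stable
  step 10. node 5  ⊔preds=11111  new=01110  stable

Least fixpoint reached:
  node 0: 11111
  node 1: 10011
  node 2: 11101
  node 3: 11111
  node 4: 11111
  node 5: 01110
  node 6: 00011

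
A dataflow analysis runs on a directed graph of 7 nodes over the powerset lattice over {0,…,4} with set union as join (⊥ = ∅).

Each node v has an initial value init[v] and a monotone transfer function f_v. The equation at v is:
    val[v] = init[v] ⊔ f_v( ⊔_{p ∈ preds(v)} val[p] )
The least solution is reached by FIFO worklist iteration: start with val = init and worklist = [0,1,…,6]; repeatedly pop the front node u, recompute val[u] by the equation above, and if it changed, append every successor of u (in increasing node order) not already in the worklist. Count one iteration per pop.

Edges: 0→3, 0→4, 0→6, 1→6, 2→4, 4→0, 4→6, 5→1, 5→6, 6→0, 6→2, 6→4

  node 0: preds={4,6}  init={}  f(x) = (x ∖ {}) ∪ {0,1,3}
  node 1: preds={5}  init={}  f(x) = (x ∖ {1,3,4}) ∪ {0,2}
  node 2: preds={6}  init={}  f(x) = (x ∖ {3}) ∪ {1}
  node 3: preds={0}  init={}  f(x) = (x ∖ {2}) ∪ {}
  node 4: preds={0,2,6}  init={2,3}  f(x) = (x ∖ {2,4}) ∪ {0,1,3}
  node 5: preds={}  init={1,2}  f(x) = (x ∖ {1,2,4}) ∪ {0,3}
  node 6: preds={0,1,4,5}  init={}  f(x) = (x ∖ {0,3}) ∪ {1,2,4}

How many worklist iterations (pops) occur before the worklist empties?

Iteration log — 13 steps:
  step 1. node 0  ⊔preds={2,3}  new={0,1,2,3}  old={}  +wl: 
  step 2. node 1  ⊔preds={1,2}  new={0,2}  old={}  +wl: 
  step 3. node 2  ⊔preds={}  new={1}  old={}  +wl: 
  step 4. node 3  ⊔preds={0,1,2,3}  new={0,1,3}  old={}  +wl: 
  step 5. node 4  ⊔preds={0,1,2,3}  new={0,1,2,3}  old={2,3}  +wl: 0
  step 6. node 5  ⊔preds={}  new={0,1,2,3}  old={1,2}  +wl: 1
  step 7. node 6  ⊔preds={0,1,2,3}  new={1,2,4}  old={}  +wl: 2,4
  step 8. node 0  ⊔preds={0,1,2,3,4}  new={0,1,2,3,4}  old={0,1,2,3}  +wl: 3,6
  step 9. node 1  ⊔preds={0,1,2,3}  new={0,2}  stable
  step 10. node 2  ⊔preds={1,2,4}  new={1,2,4}  old={1}  +wl: 
  step 11. node 4  ⊔preds={0,1,2,3,4}  new={0,1,2,3}  stable
  step 12. node 3  ⊔preds={0,1,2,3,4}  new={0,1,3,4}  old={0,1,3}  +wl: 
  step 13. node 6  ⊔preds={0,1,2,3,4}  new={1,2,4}  stable

Least fixpoint reached:
  node 0: {0,1,2,3,4}
  node 1: {0,2}
  node 2: {1,2,4}
  node 3: {0,1,3,4}
  node 4: {0,1,2,3}
  node 5: {0,1,2,3}
  node 6: {1,2,4}

13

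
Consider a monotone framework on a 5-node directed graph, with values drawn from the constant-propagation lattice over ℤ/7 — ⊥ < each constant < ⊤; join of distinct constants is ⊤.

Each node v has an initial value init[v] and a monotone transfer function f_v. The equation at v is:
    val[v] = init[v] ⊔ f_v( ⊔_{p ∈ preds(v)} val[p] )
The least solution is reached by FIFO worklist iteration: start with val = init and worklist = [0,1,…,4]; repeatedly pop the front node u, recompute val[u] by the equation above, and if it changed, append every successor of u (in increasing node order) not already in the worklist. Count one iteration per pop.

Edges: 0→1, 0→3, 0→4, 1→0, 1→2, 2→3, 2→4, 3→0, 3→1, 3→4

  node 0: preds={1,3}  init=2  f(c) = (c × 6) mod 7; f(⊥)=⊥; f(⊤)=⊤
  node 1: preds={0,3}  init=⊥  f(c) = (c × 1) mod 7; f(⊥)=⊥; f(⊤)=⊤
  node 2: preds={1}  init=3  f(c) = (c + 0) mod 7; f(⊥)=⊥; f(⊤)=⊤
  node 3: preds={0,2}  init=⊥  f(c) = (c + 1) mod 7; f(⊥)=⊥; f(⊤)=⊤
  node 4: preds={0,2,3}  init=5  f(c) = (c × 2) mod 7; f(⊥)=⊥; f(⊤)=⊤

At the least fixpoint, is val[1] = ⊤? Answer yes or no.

Iteration log — 11 steps:
  step 1. node 0  ⊔preds=⊥  new=2  stable
  step 2. node 1  ⊔preds=2  new=2  old=⊥  +wl: 0
  step 3. node 2  ⊔preds=2  new=⊤  old=3  +wl: 
  step 4. node 3  ⊔preds=⊤  new=⊤  old=⊥  +wl: 1
  step 5. node 4  ⊔preds=⊤  new=⊤  old=5  +wl: 
  step 6. node 0  ⊔preds=⊤  new=⊤  old=2  +wl: 3,4
  step 7. node 1  ⊔preds=⊤  new=⊤  old=2  +wl: 0,2
  step 8. node 3  ⊔preds=⊤  new=⊤  stable
  step 9. node 4  ⊔preds=⊤  new=⊤  stable
  step 10. node 0  ⊔preds=⊤  new=⊤  stable
  step 11. node 2  ⊔preds=⊤  new=⊤  stable

Least fixpoint reached:
  node 0: ⊤
  node 1: ⊤
  node 2: ⊤
  node 3: ⊤
  node 4: ⊤

yes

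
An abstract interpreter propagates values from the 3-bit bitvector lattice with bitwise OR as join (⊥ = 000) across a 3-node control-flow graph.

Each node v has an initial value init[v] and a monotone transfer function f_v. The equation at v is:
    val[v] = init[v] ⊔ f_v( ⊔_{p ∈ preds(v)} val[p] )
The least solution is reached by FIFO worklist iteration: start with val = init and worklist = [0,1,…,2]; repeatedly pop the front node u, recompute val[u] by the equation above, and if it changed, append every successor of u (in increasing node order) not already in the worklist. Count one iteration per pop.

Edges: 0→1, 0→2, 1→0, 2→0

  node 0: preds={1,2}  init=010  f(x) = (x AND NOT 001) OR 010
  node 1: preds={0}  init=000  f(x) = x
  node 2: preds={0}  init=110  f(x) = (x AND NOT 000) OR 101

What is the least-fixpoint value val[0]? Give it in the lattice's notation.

110

Trace (4 dequeues):
  [1] u=0 | in 110 | out 110 | prev 010 | push {}
  [2] u=1 | in 110 | out 110 | prev 000 | push {0}
  [3] u=2 | in 110 | out 111 | prev 110 | push {}
  [4] u=0 | in 111 | out 110 | ==

Converged values:
  [0] 110
  [1] 110
  [2] 111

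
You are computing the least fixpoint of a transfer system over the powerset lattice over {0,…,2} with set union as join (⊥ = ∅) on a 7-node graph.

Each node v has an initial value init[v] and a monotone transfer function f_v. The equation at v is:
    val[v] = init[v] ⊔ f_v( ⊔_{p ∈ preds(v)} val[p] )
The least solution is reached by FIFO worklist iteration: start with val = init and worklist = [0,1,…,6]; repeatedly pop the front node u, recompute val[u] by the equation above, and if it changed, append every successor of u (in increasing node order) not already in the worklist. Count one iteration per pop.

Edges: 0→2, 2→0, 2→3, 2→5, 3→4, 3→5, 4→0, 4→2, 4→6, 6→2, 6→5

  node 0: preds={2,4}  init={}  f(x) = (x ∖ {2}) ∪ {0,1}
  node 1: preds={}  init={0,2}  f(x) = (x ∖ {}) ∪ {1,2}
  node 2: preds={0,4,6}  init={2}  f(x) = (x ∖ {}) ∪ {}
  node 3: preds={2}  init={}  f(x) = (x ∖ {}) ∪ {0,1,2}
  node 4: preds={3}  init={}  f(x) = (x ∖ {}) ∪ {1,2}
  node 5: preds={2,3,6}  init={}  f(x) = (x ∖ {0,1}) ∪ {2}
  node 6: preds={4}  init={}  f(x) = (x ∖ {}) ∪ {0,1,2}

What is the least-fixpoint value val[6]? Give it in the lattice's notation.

{0,1,2}

Trace (10 dequeues):
  [1] u=0 | in {2} | out {0,1} | prev {} | push {}
  [2] u=1 | in {} | out {0,1,2} | prev {0,2} | push {}
  [3] u=2 | in {0,1} | out {0,1,2} | prev {2} | push {0}
  [4] u=3 | in {0,1,2} | out {0,1,2} | prev {} | push {}
  [5] u=4 | in {0,1,2} | out {0,1,2} | prev {} | push {2}
  [6] u=5 | in {0,1,2} | out {2} | prev {} | push {}
  [7] u=6 | in {0,1,2} | out {0,1,2} | prev {} | push {5}
  [8] u=0 | in {0,1,2} | out {0,1} | ==
  [9] u=2 | in {0,1,2} | out {0,1,2} | ==
  [10] u=5 | in {0,1,2} | out {2} | ==

Converged values:
  [0] {0,1}
  [1] {0,1,2}
  [2] {0,1,2}
  [3] {0,1,2}
  [4] {0,1,2}
  [5] {2}
  [6] {0,1,2}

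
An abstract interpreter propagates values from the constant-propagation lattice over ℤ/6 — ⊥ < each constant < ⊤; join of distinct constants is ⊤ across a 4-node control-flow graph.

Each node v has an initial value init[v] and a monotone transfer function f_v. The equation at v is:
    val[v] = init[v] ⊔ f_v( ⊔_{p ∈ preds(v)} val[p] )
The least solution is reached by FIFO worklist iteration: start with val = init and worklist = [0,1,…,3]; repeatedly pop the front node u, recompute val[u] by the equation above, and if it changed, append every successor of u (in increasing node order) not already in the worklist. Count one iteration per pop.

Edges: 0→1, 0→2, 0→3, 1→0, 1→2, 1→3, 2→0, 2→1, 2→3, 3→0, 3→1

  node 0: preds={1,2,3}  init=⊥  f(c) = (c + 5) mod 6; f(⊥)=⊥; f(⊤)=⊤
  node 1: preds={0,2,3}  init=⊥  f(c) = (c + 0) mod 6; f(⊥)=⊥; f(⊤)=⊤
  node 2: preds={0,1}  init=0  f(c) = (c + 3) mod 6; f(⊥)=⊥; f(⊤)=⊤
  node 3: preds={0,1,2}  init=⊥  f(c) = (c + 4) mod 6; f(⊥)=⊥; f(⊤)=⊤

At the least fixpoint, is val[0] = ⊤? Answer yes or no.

yes

Trace (8 dequeues):
  [1] u=0 | in 0 | out 5 | prev ⊥ | push {}
  [2] u=1 | in ⊤ | out ⊤ | prev ⊥ | push {0}
  [3] u=2 | in ⊤ | out ⊤ | prev 0 | push {1}
  [4] u=3 | in ⊤ | out ⊤ | prev ⊥ | push {}
  [5] u=0 | in ⊤ | out ⊤ | prev 5 | push {2,3}
  [6] u=1 | in ⊤ | out ⊤ | ==
  [7] u=2 | in ⊤ | out ⊤ | ==
  [8] u=3 | in ⊤ | out ⊤ | ==

Converged values:
  [0] ⊤
  [1] ⊤
  [2] ⊤
  [3] ⊤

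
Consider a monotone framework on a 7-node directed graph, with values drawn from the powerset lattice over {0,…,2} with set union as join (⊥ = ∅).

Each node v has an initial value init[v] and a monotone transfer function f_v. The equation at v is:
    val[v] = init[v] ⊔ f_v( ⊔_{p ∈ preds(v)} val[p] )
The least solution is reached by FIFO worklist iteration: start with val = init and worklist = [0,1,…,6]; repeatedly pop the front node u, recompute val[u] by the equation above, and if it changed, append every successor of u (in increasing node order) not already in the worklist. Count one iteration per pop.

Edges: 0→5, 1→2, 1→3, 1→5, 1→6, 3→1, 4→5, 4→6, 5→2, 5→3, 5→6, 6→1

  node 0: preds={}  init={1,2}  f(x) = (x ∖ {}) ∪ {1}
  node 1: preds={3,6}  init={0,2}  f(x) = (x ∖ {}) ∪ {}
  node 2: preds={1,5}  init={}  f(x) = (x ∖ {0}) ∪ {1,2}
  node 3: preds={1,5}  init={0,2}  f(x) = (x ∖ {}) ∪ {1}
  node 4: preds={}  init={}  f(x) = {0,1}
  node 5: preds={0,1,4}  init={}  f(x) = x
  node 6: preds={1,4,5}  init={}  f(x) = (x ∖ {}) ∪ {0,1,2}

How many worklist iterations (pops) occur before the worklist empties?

12

Trace (12 dequeues):
  [1] u=0 | in {} | out {1,2} | ==
  [2] u=1 | in {0,2} | out {0,2} | ==
  [3] u=2 | in {0,2} | out {1,2} | prev {} | push {}
  [4] u=3 | in {0,2} | out {0,1,2} | prev {0,2} | push {1}
  [5] u=4 | in {} | out {0,1} | prev {} | push {}
  [6] u=5 | in {0,1,2} | out {0,1,2} | prev {} | push {2,3}
  [7] u=6 | in {0,1,2} | out {0,1,2} | prev {} | push {}
  [8] u=1 | in {0,1,2} | out {0,1,2} | prev {0,2} | push {5,6}
  [9] u=2 | in {0,1,2} | out {1,2} | ==
  [10] u=3 | in {0,1,2} | out {0,1,2} | ==
  [11] u=5 | in {0,1,2} | out {0,1,2} | ==
  [12] u=6 | in {0,1,2} | out {0,1,2} | ==

Converged values:
  [0] {1,2}
  [1] {0,1,2}
  [2] {1,2}
  [3] {0,1,2}
  [4] {0,1}
  [5] {0,1,2}
  [6] {0,1,2}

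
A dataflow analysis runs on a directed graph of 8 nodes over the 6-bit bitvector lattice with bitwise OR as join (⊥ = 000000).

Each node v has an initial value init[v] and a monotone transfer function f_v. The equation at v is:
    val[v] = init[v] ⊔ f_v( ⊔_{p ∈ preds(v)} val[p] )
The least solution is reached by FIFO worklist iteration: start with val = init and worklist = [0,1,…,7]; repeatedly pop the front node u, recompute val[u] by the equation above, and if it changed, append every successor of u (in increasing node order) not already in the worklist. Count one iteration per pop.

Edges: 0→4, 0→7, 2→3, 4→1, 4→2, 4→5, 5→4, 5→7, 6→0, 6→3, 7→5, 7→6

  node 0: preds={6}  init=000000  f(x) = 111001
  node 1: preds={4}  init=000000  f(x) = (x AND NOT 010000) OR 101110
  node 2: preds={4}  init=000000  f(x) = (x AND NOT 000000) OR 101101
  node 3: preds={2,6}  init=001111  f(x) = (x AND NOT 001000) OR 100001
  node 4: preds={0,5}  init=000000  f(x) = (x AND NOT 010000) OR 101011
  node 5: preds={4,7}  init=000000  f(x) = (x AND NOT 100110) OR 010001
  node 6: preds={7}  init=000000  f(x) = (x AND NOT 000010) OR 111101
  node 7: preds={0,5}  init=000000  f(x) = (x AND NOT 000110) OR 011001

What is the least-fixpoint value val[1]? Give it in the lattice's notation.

101111

Iteration log — 15 steps:
  step 1. node 0  ⊔preds=000000  new=111001  old=000000  +wl: 
  step 2. node 1  ⊔preds=000000  new=101110  old=000000  +wl: 
  step 3. node 2  ⊔preds=000000  new=101101  old=000000  +wl: 
  step 4. node 3  ⊔preds=101101  new=101111  old=001111  +wl: 
  step 5. node 4  ⊔preds=111001  new=101011  old=000000  +wl: 1,2
  step 6. node 5  ⊔preds=101011  new=011001  old=000000  +wl: 4
  step 7. node 6  ⊔preds=000000  new=111101  old=000000  +wl: 0,3
  step 8. node 7  ⊔preds=111001  new=111001  old=000000  +wl: 5,6
  step 9. node 1  ⊔preds=101011  new=101111  old=101110  +wl: 
  step 10. node 2  ⊔preds=101011  new=101111  old=101101  +wl: 
  step 11. node 4  ⊔preds=111001  new=101011  stable
  step 12. node 0  ⊔preds=111101  new=111001  stable
  step 13. node 3  ⊔preds=111111  new=111111  old=101111  +wl: 
  step 14. node 5  ⊔preds=111011  new=011001  stable
  step 15. node 6  ⊔preds=111001  new=111101  stable

Least fixpoint reached:
  node 0: 111001
  node 1: 101111
  node 2: 101111
  node 3: 111111
  node 4: 101011
  node 5: 011001
  node 6: 111101
  node 7: 111001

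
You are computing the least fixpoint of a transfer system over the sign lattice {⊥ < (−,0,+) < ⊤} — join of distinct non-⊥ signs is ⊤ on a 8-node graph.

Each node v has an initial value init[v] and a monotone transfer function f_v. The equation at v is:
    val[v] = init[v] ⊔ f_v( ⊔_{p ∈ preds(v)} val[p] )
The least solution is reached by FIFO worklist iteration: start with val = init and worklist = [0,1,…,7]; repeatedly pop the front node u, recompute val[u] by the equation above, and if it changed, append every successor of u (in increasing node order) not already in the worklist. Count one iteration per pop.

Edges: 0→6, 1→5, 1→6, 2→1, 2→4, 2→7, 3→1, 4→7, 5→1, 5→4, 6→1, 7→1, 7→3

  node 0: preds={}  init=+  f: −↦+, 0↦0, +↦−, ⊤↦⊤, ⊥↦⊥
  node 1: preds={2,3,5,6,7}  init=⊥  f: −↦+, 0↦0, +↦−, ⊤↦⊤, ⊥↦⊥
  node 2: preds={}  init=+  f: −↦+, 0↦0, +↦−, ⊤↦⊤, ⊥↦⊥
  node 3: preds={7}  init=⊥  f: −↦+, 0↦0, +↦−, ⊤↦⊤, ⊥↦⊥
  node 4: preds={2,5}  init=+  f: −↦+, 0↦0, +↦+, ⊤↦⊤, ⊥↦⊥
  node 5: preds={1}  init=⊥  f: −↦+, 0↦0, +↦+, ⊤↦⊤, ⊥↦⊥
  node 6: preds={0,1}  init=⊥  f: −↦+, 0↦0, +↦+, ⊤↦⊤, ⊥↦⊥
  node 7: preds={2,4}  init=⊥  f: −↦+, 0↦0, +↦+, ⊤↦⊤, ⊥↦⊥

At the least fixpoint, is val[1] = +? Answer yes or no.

Worklist (19 pops):
  #1 pop 0: in=⊥ → + (no change)
  #2 pop 1: in=+ → − (was ⊥); enqueue []
  #3 pop 2: in=⊥ → + (no change)
  #4 pop 3: in=⊥ → ⊥ (no change)
  #5 pop 4: in=+ → + (no change)
  #6 pop 5: in=− → + (was ⊥); enqueue [1,4]
  #7 pop 6: in=⊤ → ⊤ (was ⊥); enqueue []
  #8 pop 7: in=+ → + (was ⊥); enqueue [3]
  #9 pop 1: in=⊤ → ⊤ (was −); enqueue [5,6]
  #10 pop 4: in=+ → + (no change)
  #11 pop 3: in=+ → − (was ⊥); enqueue [1]
  #12 pop 5: in=⊤ → ⊤ (was +); enqueue [4]
  #13 pop 6: in=⊤ → ⊤ (no change)
  #14 pop 1: in=⊤ → ⊤ (no change)
  #15 pop 4: in=⊤ → ⊤ (was +); enqueue [7]
  #16 pop 7: in=⊤ → ⊤ (was +); enqueue [1,3]
  #17 pop 1: in=⊤ → ⊤ (no change)
  #18 pop 3: in=⊤ → ⊤ (was −); enqueue [1]
  #19 pop 1: in=⊤ → ⊤ (no change)

Fixpoint:
  val[0] = +
  val[1] = ⊤
  val[2] = +
  val[3] = ⊤
  val[4] = ⊤
  val[5] = ⊤
  val[6] = ⊤
  val[7] = ⊤

no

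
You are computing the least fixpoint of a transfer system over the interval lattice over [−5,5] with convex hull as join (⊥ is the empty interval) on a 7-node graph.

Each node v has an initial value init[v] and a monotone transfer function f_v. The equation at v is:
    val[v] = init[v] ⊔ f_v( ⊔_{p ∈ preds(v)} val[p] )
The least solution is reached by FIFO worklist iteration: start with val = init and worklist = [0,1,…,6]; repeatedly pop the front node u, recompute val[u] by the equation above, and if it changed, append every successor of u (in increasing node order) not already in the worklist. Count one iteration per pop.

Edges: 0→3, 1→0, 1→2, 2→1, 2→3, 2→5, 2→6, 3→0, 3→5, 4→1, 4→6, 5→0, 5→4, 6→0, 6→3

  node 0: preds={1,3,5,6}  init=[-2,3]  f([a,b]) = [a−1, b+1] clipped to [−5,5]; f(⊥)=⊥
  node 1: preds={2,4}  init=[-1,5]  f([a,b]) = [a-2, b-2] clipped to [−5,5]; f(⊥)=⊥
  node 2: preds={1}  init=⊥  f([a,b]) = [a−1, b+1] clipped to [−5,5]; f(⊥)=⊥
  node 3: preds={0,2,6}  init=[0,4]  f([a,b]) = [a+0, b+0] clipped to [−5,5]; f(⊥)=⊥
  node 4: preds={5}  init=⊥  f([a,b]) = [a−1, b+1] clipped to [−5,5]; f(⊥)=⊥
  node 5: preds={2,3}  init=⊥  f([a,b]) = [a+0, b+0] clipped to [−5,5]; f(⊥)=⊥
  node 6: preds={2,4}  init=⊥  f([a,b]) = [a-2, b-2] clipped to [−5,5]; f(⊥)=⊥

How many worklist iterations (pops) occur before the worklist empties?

22

Iteration log — 22 steps:
  step 1. node 0  ⊔preds=[-1,5]  new=[-2,5]  old=[-2,3]  +wl: 
  step 2. node 1  ⊔preds=⊥  new=[-1,5]  stable
  step 3. node 2  ⊔preds=[-1,5]  new=[-2,5]  old=⊥  +wl: 1
  step 4. node 3  ⊔preds=[-2,5]  new=[-2,5]  old=[0,4]  +wl: 0
  step 5. node 4  ⊔preds=⊥  new=⊥  stable
  step 6. node 5  ⊔preds=[-2,5]  new=[-2,5]  old=⊥  +wl: 4
  step 7. node 6  ⊔preds=[-2,5]  new=[-4,3]  old=⊥  +wl: 3
  step 8. node 1  ⊔preds=[-2,5]  new=[-4,5]  old=[-1,5]  +wl: 2
  step 9. node 0  ⊔preds=[-4,5]  new=[-5,5]  old=[-2,5]  +wl: 
  step 10. node 4  ⊔preds=[-2,5]  new=[-3,5]  old=⊥  +wl: 1,6
  step 11. node 3  ⊔preds=[-5,5]  new=[-5,5]  old=[-2,5]  +wl: 0,5
  step 12. node 2  ⊔preds=[-4,5]  new=[-5,5]  old=[-2,5]  +wl: 3
  step 13. node 1  ⊔preds=[-5,5]  new=[-5,5]  old=[-4,5]  +wl: 2
  step 14. node 6  ⊔preds=[-5,5]  new=[-5,3]  old=[-4,3]  +wl: 
  step 15. node 0  ⊔preds=[-5,5]  new=[-5,5]  stable
  step 16. node 5  ⊔preds=[-5,5]  new=[-5,5]  old=[-2,5]  +wl: 0,4
  step 17. node 3  ⊔preds=[-5,5]  new=[-5,5]  stable
  step 18. node 2  ⊔preds=[-5,5]  new=[-5,5]  stable
  step 19. node 0  ⊔preds=[-5,5]  new=[-5,5]  stable
  step 20. node 4  ⊔preds=[-5,5]  new=[-5,5]  old=[-3,5]  +wl: 1,6
  step 21. node 1  ⊔preds=[-5,5]  new=[-5,5]  stable
  step 22. node 6  ⊔preds=[-5,5]  new=[-5,3]  stable

Least fixpoint reached:
  node 0: [-5,5]
  node 1: [-5,5]
  node 2: [-5,5]
  node 3: [-5,5]
  node 4: [-5,5]
  node 5: [-5,5]
  node 6: [-5,3]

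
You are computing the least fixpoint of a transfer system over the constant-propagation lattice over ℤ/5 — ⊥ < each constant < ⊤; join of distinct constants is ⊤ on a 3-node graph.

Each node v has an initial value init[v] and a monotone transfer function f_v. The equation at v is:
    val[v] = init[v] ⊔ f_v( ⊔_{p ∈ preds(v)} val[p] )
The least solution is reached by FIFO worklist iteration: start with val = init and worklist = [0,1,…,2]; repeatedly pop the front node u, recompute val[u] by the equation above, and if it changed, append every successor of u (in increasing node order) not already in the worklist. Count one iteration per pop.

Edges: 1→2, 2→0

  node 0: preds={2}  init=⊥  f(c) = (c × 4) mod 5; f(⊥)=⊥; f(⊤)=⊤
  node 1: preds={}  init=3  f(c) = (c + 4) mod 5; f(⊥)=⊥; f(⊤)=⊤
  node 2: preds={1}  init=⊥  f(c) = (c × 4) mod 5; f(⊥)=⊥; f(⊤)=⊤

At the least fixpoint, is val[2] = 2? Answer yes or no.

Worklist (4 pops):
  #1 pop 0: in=⊥ → ⊥ (no change)
  #2 pop 1: in=⊥ → 3 (no change)
  #3 pop 2: in=3 → 2 (was ⊥); enqueue [0]
  #4 pop 0: in=2 → 3 (was ⊥); enqueue []

Fixpoint:
  val[0] = 3
  val[1] = 3
  val[2] = 2

yes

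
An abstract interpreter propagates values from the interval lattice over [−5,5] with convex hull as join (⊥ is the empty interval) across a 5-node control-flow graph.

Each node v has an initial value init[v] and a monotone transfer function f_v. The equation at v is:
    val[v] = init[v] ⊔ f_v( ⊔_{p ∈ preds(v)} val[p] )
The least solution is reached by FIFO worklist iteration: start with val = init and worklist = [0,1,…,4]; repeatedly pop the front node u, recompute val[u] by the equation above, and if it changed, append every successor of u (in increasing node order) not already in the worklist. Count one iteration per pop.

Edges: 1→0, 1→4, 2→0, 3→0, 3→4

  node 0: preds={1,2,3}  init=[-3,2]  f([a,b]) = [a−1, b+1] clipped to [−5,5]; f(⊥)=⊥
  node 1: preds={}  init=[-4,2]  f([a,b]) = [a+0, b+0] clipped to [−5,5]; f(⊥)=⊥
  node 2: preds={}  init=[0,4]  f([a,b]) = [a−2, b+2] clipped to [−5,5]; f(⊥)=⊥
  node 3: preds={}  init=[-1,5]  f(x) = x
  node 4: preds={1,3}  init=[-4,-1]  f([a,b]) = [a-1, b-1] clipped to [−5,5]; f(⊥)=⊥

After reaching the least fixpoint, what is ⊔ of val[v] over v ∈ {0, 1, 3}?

Iteration log — 5 steps:
  step 1. node 0  ⊔preds=[-4,5]  new=[-5,5]  old=[-3,2]  +wl: 
  step 2. node 1  ⊔preds=⊥  new=[-4,2]  stable
  step 3. node 2  ⊔preds=⊥  new=[0,4]  stable
  step 4. node 3  ⊔preds=⊥  new=[-1,5]  stable
  step 5. node 4  ⊔preds=[-4,5]  new=[-5,4]  old=[-4,-1]  +wl: 

Least fixpoint reached:
  node 0: [-5,5]
  node 1: [-4,2]
  node 2: [0,4]
  node 3: [-1,5]
  node 4: [-5,4]

[-5,5]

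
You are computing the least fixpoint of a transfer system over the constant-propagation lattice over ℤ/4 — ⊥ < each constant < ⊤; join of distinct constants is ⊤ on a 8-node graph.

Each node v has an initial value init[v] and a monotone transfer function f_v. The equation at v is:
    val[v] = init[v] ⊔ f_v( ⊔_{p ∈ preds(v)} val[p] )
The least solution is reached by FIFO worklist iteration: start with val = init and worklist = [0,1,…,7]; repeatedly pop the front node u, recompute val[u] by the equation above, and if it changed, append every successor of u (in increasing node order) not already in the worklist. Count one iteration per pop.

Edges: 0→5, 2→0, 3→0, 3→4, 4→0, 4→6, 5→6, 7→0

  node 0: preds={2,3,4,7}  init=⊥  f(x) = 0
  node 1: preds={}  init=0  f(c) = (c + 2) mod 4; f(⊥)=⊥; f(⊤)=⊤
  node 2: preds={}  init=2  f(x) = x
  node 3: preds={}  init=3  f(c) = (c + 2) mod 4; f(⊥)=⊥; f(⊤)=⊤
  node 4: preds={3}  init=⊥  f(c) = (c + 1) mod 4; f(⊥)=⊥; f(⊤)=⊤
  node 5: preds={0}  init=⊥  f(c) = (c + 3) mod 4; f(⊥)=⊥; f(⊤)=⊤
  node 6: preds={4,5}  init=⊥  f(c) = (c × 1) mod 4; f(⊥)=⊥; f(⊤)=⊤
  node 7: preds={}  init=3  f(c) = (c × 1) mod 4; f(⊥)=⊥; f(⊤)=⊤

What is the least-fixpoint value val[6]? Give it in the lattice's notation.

⊤

Worklist (9 pops):
  #1 pop 0: in=⊤ → 0 (was ⊥); enqueue []
  #2 pop 1: in=⊥ → 0 (no change)
  #3 pop 2: in=⊥ → 2 (no change)
  #4 pop 3: in=⊥ → 3 (no change)
  #5 pop 4: in=3 → 0 (was ⊥); enqueue [0]
  #6 pop 5: in=0 → 3 (was ⊥); enqueue []
  #7 pop 6: in=⊤ → ⊤ (was ⊥); enqueue []
  #8 pop 7: in=⊥ → 3 (no change)
  #9 pop 0: in=⊤ → 0 (no change)

Fixpoint:
  val[0] = 0
  val[1] = 0
  val[2] = 2
  val[3] = 3
  val[4] = 0
  val[5] = 3
  val[6] = ⊤
  val[7] = 3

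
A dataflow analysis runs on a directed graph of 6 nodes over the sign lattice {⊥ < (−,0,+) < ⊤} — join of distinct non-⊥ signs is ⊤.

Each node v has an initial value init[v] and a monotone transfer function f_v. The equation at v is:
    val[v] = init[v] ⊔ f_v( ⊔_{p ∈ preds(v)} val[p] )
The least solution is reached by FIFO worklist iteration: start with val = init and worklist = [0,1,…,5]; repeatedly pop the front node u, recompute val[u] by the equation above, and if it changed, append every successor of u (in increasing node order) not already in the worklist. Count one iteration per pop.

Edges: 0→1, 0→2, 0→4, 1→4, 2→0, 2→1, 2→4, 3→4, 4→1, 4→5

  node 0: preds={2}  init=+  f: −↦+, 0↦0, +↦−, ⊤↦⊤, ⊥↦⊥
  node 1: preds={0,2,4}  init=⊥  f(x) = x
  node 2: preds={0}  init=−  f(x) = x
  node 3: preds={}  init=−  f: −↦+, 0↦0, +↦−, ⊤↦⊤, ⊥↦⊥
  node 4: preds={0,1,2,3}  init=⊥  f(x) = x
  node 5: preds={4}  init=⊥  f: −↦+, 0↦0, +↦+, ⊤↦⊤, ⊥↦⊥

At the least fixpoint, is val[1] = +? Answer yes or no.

no

Trace (10 dequeues):
  [1] u=0 | in − | out + | ==
  [2] u=1 | in ⊤ | out ⊤ | prev ⊥ | push {}
  [3] u=2 | in + | out ⊤ | prev − | push {0,1}
  [4] u=3 | in ⊥ | out − | ==
  [5] u=4 | in ⊤ | out ⊤ | prev ⊥ | push {}
  [6] u=5 | in ⊤ | out ⊤ | prev ⊥ | push {}
  [7] u=0 | in ⊤ | out ⊤ | prev + | push {2,4}
  [8] u=1 | in ⊤ | out ⊤ | ==
  [9] u=2 | in ⊤ | out ⊤ | ==
  [10] u=4 | in ⊤ | out ⊤ | ==

Converged values:
  [0] ⊤
  [1] ⊤
  [2] ⊤
  [3] −
  [4] ⊤
  [5] ⊤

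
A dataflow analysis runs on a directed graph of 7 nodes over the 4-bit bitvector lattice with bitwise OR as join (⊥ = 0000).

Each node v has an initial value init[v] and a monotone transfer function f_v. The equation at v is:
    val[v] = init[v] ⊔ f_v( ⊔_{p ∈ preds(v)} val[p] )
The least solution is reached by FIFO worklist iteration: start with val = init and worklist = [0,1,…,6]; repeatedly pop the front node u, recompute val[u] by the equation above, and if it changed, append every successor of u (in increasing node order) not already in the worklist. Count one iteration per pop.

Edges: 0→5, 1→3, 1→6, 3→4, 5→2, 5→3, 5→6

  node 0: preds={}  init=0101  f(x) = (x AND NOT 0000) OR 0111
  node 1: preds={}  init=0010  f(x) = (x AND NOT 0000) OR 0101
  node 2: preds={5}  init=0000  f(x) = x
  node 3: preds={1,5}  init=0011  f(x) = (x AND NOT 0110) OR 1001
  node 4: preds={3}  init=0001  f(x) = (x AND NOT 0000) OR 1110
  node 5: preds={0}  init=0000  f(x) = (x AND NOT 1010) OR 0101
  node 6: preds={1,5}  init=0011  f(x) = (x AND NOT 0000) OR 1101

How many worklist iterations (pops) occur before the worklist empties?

9

Worklist (9 pops):
  #1 pop 0: in=0000 → 0111 (was 0101); enqueue []
  #2 pop 1: in=0000 → 0111 (was 0010); enqueue []
  #3 pop 2: in=0000 → 0000 (no change)
  #4 pop 3: in=0111 → 1011 (was 0011); enqueue []
  #5 pop 4: in=1011 → 1111 (was 0001); enqueue []
  #6 pop 5: in=0111 → 0101 (was 0000); enqueue [2,3]
  #7 pop 6: in=0111 → 1111 (was 0011); enqueue []
  #8 pop 2: in=0101 → 0101 (was 0000); enqueue []
  #9 pop 3: in=0111 → 1011 (no change)

Fixpoint:
  val[0] = 0111
  val[1] = 0111
  val[2] = 0101
  val[3] = 1011
  val[4] = 1111
  val[5] = 0101
  val[6] = 1111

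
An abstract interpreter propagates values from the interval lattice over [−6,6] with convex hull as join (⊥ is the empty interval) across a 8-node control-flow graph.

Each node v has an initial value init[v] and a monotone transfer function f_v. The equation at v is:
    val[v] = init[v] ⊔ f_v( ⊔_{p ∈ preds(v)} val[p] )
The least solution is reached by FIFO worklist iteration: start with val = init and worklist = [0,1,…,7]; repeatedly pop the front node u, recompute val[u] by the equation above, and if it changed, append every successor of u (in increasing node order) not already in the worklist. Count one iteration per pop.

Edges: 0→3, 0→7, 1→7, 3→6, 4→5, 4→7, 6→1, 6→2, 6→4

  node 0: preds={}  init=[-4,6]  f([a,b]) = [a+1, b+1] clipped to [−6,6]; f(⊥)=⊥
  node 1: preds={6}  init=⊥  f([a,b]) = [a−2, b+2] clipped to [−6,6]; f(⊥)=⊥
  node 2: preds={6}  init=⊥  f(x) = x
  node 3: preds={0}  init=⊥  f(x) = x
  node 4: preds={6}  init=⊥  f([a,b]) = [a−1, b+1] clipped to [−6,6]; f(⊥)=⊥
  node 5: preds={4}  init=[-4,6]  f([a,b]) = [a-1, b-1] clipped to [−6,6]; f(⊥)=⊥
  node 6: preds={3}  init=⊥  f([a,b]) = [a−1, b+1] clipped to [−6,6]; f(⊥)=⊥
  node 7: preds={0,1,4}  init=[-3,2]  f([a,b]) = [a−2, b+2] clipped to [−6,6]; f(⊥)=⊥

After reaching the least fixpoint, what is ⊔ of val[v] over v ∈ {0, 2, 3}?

Worklist (13 pops):
  #1 pop 0: in=⊥ → [-4,6] (no change)
  #2 pop 1: in=⊥ → ⊥ (no change)
  #3 pop 2: in=⊥ → ⊥ (no change)
  #4 pop 3: in=[-4,6] → [-4,6] (was ⊥); enqueue []
  #5 pop 4: in=⊥ → ⊥ (no change)
  #6 pop 5: in=⊥ → [-4,6] (no change)
  #7 pop 6: in=[-4,6] → [-5,6] (was ⊥); enqueue [1,2,4]
  #8 pop 7: in=[-4,6] → [-6,6] (was [-3,2]); enqueue []
  #9 pop 1: in=[-5,6] → [-6,6] (was ⊥); enqueue [7]
  #10 pop 2: in=[-5,6] → [-5,6] (was ⊥); enqueue []
  #11 pop 4: in=[-5,6] → [-6,6] (was ⊥); enqueue [5]
  #12 pop 7: in=[-6,6] → [-6,6] (no change)
  #13 pop 5: in=[-6,6] → [-6,6] (was [-4,6]); enqueue []

Fixpoint:
  val[0] = [-4,6]
  val[1] = [-6,6]
  val[2] = [-5,6]
  val[3] = [-4,6]
  val[4] = [-6,6]
  val[5] = [-6,6]
  val[6] = [-5,6]
  val[7] = [-6,6]

[-5,6]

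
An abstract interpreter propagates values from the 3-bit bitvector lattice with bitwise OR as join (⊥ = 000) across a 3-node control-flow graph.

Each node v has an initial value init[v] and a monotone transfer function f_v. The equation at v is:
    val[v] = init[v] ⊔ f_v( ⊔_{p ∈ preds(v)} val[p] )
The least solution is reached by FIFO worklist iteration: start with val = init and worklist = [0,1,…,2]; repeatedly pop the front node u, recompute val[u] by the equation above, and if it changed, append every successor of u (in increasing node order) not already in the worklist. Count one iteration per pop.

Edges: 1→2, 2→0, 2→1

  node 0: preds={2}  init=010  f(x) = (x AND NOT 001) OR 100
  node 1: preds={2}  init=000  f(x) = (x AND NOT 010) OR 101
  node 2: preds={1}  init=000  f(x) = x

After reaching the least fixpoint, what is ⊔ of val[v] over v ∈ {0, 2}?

Iteration log — 5 steps:
  step 1. node 0  ⊔preds=000  new=110  old=010  +wl: 
  step 2. node 1  ⊔preds=000  new=101  old=000  +wl: 
  step 3. node 2  ⊔preds=101  new=101  old=000  +wl: 0,1
  step 4. node 0  ⊔preds=101  new=110  stable
  step 5. node 1  ⊔preds=101  new=101  stable

Least fixpoint reached:
  node 0: 110
  node 1: 101
  node 2: 101

111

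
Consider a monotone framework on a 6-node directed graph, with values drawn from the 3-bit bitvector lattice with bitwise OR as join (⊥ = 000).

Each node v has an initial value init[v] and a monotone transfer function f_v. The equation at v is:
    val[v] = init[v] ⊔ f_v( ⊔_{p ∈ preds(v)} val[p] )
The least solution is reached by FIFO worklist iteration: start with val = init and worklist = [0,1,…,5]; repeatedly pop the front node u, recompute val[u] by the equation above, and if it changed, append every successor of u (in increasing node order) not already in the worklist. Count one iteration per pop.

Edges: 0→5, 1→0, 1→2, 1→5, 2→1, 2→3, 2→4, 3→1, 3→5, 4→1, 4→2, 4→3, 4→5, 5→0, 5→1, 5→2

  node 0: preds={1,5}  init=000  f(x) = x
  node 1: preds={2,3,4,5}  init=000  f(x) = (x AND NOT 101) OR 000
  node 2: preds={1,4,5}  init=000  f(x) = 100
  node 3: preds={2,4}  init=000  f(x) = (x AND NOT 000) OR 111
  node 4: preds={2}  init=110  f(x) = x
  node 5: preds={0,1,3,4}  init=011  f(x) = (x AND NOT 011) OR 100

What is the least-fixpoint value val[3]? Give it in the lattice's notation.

Worklist (10 pops):
  #1 pop 0: in=011 → 011 (was 000); enqueue []
  #2 pop 1: in=111 → 010 (was 000); enqueue [0]
  #3 pop 2: in=111 → 100 (was 000); enqueue [1]
  #4 pop 3: in=110 → 111 (was 000); enqueue []
  #5 pop 4: in=100 → 110 (no change)
  #6 pop 5: in=111 → 111 (was 011); enqueue [2]
  #7 pop 0: in=111 → 111 (was 011); enqueue [5]
  #8 pop 1: in=111 → 010 (no change)
  #9 pop 2: in=111 → 100 (no change)
  #10 pop 5: in=111 → 111 (no change)

Fixpoint:
  val[0] = 111
  val[1] = 010
  val[2] = 100
  val[3] = 111
  val[4] = 110
  val[5] = 111

111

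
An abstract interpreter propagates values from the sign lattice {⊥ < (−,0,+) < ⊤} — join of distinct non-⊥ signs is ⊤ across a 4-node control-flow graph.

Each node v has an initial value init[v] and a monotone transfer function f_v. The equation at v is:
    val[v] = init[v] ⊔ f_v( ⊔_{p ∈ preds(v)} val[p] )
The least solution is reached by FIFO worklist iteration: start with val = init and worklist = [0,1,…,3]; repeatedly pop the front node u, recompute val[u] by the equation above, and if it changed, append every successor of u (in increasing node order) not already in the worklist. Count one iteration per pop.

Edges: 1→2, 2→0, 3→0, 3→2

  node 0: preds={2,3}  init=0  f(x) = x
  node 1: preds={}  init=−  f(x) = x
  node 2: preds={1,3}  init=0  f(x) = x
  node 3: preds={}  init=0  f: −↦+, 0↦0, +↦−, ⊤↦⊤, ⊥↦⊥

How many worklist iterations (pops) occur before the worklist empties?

Trace (5 dequeues):
  [1] u=0 | in 0 | out 0 | ==
  [2] u=1 | in ⊥ | out − | ==
  [3] u=2 | in ⊤ | out ⊤ | prev 0 | push {0}
  [4] u=3 | in ⊥ | out 0 | ==
  [5] u=0 | in ⊤ | out ⊤ | prev 0 | push {}

Converged values:
  [0] ⊤
  [1] −
  [2] ⊤
  [3] 0

5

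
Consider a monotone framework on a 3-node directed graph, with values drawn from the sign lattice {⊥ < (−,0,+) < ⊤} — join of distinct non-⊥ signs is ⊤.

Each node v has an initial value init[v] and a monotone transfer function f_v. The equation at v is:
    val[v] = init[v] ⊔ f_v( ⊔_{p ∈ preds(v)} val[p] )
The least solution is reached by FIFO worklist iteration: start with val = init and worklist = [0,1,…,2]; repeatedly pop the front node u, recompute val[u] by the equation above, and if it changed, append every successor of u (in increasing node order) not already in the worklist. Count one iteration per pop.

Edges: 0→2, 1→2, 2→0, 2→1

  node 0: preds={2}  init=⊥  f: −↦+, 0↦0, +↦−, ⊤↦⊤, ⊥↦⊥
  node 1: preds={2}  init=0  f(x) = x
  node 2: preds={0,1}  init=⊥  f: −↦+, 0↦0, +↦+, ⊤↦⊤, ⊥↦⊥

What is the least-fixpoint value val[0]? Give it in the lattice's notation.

Iteration log — 6 steps:
  step 1. node 0  ⊔preds=⊥  new=⊥  stable
  step 2. node 1  ⊔preds=⊥  new=0  stable
  step 3. node 2  ⊔preds=0  new=0  old=⊥  +wl: 0,1
  step 4. node 0  ⊔preds=0  new=0  old=⊥  +wl: 2
  step 5. node 1  ⊔preds=0  new=0  stable
  step 6. node 2  ⊔preds=0  new=0  stable

Least fixpoint reached:
  node 0: 0
  node 1: 0
  node 2: 0

0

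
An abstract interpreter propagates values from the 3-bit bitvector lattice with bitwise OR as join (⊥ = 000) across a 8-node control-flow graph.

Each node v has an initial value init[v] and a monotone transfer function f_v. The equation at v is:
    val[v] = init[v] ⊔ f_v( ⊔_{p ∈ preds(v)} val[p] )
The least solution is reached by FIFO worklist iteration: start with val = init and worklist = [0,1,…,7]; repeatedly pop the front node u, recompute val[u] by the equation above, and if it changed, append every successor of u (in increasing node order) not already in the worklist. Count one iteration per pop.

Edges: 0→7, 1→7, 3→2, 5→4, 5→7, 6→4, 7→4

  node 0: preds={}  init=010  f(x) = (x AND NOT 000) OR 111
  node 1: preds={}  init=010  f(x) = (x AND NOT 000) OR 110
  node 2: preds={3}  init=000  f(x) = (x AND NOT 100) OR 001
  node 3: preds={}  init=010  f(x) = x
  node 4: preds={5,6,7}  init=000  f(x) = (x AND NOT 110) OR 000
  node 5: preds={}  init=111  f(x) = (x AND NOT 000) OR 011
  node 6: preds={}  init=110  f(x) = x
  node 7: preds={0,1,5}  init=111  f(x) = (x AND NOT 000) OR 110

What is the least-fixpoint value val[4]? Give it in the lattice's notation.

Worklist (8 pops):
  #1 pop 0: in=000 → 111 (was 010); enqueue []
  #2 pop 1: in=000 → 110 (was 010); enqueue []
  #3 pop 2: in=010 → 011 (was 000); enqueue []
  #4 pop 3: in=000 → 010 (no change)
  #5 pop 4: in=111 → 001 (was 000); enqueue []
  #6 pop 5: in=000 → 111 (no change)
  #7 pop 6: in=000 → 110 (no change)
  #8 pop 7: in=111 → 111 (no change)

Fixpoint:
  val[0] = 111
  val[1] = 110
  val[2] = 011
  val[3] = 010
  val[4] = 001
  val[5] = 111
  val[6] = 110
  val[7] = 111

001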